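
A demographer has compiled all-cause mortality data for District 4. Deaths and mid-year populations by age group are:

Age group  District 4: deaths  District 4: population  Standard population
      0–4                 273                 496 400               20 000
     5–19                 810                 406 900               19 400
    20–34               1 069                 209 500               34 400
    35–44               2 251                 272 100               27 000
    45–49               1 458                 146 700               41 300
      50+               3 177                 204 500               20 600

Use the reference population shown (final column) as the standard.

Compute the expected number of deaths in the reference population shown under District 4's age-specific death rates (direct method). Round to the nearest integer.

Age-specific rates per 100 000 for District 4: 55.00, 199.07, 510.26, 827.27, 993.87, 1553.55.
Expected deaths = Σ (standard pop × age-specific rate ÷ 100 000)
= 20 000×55.00/100 000 + 19 400×199.07/100 000 + 34 400×510.26/100 000 + 27 000×827.27/100 000 + 41 300×993.87/100 000 + 20 600×1553.55/100 000
= 11.00 + 38.62 + 175.53 + 223.36 + 410.47 + 320.03 = 1179.01.

1179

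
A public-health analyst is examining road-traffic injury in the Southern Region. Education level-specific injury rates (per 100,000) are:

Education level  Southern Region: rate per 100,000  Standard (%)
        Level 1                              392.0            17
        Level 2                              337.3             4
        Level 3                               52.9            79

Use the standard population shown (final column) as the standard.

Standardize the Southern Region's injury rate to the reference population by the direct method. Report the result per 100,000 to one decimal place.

121.9

Standard weights: 0.17, 0.04, 0.79.
Standardized rate: 0.1700×392.0 + 0.0400×337.3 + 0.7900×52.9 = 121.9230 per 100,000.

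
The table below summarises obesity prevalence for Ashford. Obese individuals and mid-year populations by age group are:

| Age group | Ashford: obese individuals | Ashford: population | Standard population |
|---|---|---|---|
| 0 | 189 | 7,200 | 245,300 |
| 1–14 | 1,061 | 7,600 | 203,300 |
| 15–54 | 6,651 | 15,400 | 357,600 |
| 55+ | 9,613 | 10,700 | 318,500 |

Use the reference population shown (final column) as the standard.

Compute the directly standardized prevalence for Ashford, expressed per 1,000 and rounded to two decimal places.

422.70

Age-specific rates per 1,000 for Ashford: 26.250, 139.605, 431.883, 898.411.
Standard total = 1,124,700; weights = 0.2181, 0.1808, 0.3180, 0.2832.
Standardized rate: 0.2181×26.250 + 0.1808×139.605 + 0.3180×431.883 + 0.2832×898.411 = 422.6961 per 1,000.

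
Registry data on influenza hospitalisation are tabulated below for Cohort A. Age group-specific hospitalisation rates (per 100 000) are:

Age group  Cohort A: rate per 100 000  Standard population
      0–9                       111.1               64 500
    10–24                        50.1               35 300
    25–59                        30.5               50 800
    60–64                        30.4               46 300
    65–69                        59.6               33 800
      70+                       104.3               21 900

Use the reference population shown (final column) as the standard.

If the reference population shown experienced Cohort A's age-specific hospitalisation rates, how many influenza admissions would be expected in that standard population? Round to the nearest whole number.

162

Expected influenza admissions = Σ (standard pop × age-specific rate ÷ 100 000)
= 64 500×111.1/100 000 + 35 300×50.1/100 000 + 50 800×30.5/100 000 + 46 300×30.4/100 000 + 33 800×59.6/100 000 + 21 900×104.3/100 000
= 71.66 + 17.69 + 15.49 + 14.08 + 20.14 + 22.84 = 161.90.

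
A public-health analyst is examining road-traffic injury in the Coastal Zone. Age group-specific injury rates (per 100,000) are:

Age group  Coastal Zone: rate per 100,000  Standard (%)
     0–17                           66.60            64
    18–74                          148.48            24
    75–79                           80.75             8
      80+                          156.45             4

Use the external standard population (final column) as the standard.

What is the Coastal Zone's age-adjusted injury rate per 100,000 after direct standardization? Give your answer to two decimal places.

90.98

Standard weights: 0.64, 0.24, 0.08, 0.04.
Standardized rate: 0.6400×66.60 + 0.2400×148.48 + 0.0800×80.75 + 0.0400×156.45 = 90.9772 per 100,000.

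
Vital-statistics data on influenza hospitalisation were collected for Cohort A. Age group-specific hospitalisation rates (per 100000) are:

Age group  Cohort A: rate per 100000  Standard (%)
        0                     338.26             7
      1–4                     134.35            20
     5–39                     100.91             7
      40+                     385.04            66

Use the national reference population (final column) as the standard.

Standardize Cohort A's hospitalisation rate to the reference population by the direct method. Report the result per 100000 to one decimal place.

311.7

Standard weights: 0.07, 0.20, 0.07, 0.66.
Standardized rate: 0.0700×338.26 + 0.2000×134.35 + 0.0700×100.91 + 0.6600×385.04 = 311.7383 per 100000.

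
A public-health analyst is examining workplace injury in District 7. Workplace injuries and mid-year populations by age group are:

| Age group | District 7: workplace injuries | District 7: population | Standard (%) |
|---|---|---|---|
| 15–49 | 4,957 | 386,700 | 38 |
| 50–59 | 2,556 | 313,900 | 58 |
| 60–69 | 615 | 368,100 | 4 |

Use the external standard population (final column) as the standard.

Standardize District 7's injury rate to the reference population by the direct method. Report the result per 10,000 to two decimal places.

Age-specific rates per 10,000 for District 7: 128.19, 81.43, 16.71.
Standard weights: 0.38, 0.58, 0.04.
Standardized rate: 0.3800×128.19 + 0.5800×81.43 + 0.0400×16.71 = 96.6072 per 10,000.

96.61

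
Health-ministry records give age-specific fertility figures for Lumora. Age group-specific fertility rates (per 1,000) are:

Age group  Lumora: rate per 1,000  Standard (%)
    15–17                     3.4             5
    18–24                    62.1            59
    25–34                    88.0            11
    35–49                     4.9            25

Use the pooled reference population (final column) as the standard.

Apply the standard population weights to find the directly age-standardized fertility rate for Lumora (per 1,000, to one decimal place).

Standard weights: 0.05, 0.59, 0.11, 0.25.
Standardized rate: 0.0500×3.4 + 0.5900×62.1 + 0.1100×88.0 + 0.2500×4.9 = 47.7140 per 1,000.

47.7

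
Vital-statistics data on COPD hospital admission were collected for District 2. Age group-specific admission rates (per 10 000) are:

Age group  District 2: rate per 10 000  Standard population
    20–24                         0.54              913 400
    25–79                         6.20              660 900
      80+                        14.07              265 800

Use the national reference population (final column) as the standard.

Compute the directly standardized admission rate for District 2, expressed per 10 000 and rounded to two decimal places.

Standard total = 1 840 100; weights = 0.4964, 0.3592, 0.1444.
Standardized rate: 0.4964×0.54 + 0.3592×6.20 + 0.1444×14.07 = 4.5273 per 10 000.

4.53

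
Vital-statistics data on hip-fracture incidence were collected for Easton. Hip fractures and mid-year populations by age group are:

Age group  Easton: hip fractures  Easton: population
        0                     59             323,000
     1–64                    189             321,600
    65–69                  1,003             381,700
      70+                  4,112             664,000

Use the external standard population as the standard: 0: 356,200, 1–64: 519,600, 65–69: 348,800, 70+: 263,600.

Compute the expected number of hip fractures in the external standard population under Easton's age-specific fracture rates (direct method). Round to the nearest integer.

2919

Age-specific rates per 100,000 for Easton: 18.27, 58.77, 262.77, 619.28.
Expected hip fractures = Σ (standard pop × age-specific rate ÷ 100,000)
= 356,200×18.27/100,000 + 519,600×58.77/100,000 + 348,800×262.77/100,000 + 263,600×619.28/100,000
= 65.06 + 305.36 + 916.55 + 1632.41 = 2919.39.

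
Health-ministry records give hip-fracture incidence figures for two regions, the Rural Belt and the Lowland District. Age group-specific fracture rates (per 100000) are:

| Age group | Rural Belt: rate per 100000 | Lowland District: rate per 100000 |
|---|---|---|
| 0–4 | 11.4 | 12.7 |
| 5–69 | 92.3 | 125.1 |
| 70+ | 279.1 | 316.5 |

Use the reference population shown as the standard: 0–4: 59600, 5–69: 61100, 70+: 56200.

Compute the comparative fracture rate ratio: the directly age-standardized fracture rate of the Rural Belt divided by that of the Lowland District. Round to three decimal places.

Standard total = 176900; weights = 0.3369, 0.3454, 0.3177.
The Rural Belt: 0.3369×11.4 + 0.3454×92.3 + 0.3177×279.1 = 124.3889 per 100000.
The Lowland District: 0.3369×12.7 + 0.3454×125.1 + 0.3177×316.5 = 148.0375 per 100000.
Ratio = 124.3889 ÷ 148.0375 = 0.84025.

0.840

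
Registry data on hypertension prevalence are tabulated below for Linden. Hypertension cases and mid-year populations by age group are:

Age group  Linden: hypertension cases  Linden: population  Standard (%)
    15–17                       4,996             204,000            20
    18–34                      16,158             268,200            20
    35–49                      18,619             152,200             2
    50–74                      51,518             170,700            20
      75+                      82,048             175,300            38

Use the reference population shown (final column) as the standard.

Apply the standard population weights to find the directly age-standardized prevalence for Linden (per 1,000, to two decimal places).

257.61

Age-specific rates per 1,000 for Linden: 24.490, 60.246, 122.332, 301.804, 468.043.
Standard weights: 0.20, 0.20, 0.02, 0.20, 0.38.
Standardized rate: 0.2000×24.490 + 0.2000×60.246 + 0.0200×122.332 + 0.2000×301.804 + 0.3800×468.043 = 257.6112 per 1,000.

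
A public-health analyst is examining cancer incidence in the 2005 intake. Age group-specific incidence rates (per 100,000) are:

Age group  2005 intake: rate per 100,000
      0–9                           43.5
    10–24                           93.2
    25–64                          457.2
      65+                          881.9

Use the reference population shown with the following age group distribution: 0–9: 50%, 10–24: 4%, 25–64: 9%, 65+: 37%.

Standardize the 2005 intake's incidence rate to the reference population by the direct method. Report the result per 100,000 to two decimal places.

Standard weights: 0.50, 0.04, 0.09, 0.37.
Standardized rate: 0.5000×43.5 + 0.0400×93.2 + 0.0900×457.2 + 0.3700×881.9 = 392.9290 per 100,000.

392.93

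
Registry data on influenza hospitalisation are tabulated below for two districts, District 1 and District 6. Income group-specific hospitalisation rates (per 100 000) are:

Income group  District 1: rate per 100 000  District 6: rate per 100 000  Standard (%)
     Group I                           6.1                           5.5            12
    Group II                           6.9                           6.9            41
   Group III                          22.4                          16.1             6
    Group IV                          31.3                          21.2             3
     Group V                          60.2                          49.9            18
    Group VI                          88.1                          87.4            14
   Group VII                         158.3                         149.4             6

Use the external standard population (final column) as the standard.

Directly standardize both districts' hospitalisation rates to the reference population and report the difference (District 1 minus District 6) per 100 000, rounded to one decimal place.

Standard weights: 0.12, 0.41, 0.06, 0.03, 0.18, 0.14, 0.06.
District 1: 0.1200×6.1 + 0.4100×6.9 + 0.0600×22.4 + 0.0300×31.3 + 0.1800×60.2 + 0.1400×88.1 + 0.0600×158.3 = 38.5120 per 100 000.
District 6: 0.1200×5.5 + 0.4100×6.9 + 0.0600×16.1 + 0.0300×21.2 + 0.1800×49.9 + 0.1400×87.4 + 0.0600×149.4 = 35.2730 per 100 000.
Difference = 38.5120 − 35.2730 = 3.2390.

3.2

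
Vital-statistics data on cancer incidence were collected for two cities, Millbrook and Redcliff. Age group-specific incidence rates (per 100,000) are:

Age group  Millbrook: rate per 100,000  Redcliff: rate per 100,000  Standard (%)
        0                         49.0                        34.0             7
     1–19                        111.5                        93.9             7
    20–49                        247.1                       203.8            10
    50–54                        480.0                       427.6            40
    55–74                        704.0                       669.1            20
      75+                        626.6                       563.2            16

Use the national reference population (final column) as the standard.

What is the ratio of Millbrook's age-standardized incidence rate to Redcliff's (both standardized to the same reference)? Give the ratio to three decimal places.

Standard weights: 0.07, 0.07, 0.10, 0.40, 0.20, 0.16.
Millbrook: 0.0700×49.0 + 0.0700×111.5 + 0.1000×247.1 + 0.4000×480.0 + 0.2000×704.0 + 0.1600×626.6 = 469.0010 per 100,000.
Redcliff: 0.0700×34.0 + 0.0700×93.9 + 0.1000×203.8 + 0.4000×427.6 + 0.2000×669.1 + 0.1600×563.2 = 424.3050 per 100,000.
Ratio = 469.0010 ÷ 424.3050 = 1.10534.

1.105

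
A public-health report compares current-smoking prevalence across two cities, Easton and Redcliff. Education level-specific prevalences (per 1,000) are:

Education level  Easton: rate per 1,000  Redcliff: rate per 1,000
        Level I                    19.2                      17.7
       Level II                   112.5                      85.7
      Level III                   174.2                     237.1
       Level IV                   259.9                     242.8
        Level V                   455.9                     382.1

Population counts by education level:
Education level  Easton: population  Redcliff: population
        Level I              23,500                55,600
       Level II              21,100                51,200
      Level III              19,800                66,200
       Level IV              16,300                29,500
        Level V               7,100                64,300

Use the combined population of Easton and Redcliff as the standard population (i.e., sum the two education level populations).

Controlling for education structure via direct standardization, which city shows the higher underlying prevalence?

Easton

Combined standard total = 354,600; weights = 0.2231, 0.2039, 0.2425, 0.1292, 0.2014.
Easton: 0.2231×19.2 + 0.2039×112.5 + 0.2425×174.2 + 0.1292×259.9 + 0.2014×455.9 = 194.8346 per 1,000.
Redcliff: 0.2231×17.7 + 0.2039×85.7 + 0.2425×237.1 + 0.1292×242.8 + 0.2014×382.1 = 187.2221 per 1,000.
The crude rates (156.58 vs 197.90) would put Redcliff higher, but that reflects its education composition; once standardized to a common education structure, Easton has the higher underlying rate.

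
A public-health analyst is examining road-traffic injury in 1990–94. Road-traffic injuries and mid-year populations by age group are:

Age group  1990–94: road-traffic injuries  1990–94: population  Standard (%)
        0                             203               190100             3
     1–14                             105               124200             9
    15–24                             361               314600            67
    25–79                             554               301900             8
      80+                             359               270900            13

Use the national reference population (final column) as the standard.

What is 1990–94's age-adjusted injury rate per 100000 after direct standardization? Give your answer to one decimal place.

119.6

Age-specific rates per 100000 for 1990–94: 106.79, 84.54, 114.75, 183.50, 132.52.
Standard weights: 0.03, 0.09, 0.67, 0.08, 0.13.
Standardized rate: 0.0300×106.79 + 0.0900×84.54 + 0.6700×114.75 + 0.0800×183.50 + 0.1300×132.52 = 119.6021 per 100000.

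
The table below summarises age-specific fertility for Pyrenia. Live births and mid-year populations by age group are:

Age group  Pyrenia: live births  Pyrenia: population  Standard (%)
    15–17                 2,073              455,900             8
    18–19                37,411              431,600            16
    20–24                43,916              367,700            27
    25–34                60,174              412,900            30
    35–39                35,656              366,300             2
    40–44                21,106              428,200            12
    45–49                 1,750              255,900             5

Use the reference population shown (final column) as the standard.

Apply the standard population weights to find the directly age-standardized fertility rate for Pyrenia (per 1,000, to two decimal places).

98.40

Age-specific rates per 1,000 for Pyrenia: 4.547, 86.680, 119.434, 145.735, 97.341, 49.290, 6.839.
Standard weights: 0.08, 0.16, 0.27, 0.30, 0.02, 0.12, 0.05.
Standardized rate: 0.0800×4.547 + 0.1600×86.680 + 0.2700×119.434 + 0.3000×145.735 + 0.0200×97.341 + 0.1200×49.290 + 0.0500×6.839 = 98.4039 per 1,000.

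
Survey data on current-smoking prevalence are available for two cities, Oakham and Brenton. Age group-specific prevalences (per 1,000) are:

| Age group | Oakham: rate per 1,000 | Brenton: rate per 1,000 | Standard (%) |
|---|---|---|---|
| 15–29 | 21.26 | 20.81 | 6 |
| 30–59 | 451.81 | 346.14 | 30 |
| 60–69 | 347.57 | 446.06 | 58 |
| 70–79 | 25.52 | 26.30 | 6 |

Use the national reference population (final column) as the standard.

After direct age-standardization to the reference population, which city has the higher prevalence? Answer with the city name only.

Standard weights: 0.06, 0.30, 0.58, 0.06.
Oakham: 0.0600×21.26 + 0.3000×451.81 + 0.5800×347.57 + 0.0600×25.52 = 339.9404 per 1,000.
Brenton: 0.0600×20.81 + 0.3000×346.14 + 0.5800×446.06 + 0.0600×26.30 = 365.3834 per 1,000.

Brenton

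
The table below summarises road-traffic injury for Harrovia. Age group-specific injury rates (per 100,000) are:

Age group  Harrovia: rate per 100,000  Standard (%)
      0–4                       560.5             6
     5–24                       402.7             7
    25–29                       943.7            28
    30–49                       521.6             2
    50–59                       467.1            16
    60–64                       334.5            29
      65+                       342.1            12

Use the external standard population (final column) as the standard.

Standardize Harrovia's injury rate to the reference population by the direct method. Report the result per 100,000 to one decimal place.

Standard weights: 0.06, 0.07, 0.28, 0.02, 0.16, 0.29, 0.12.
Standardized rate: 0.0600×560.5 + 0.0700×402.7 + 0.2800×943.7 + 0.0200×521.6 + 0.1600×467.1 + 0.2900×334.5 + 0.1200×342.1 = 549.2800 per 100,000.

549.3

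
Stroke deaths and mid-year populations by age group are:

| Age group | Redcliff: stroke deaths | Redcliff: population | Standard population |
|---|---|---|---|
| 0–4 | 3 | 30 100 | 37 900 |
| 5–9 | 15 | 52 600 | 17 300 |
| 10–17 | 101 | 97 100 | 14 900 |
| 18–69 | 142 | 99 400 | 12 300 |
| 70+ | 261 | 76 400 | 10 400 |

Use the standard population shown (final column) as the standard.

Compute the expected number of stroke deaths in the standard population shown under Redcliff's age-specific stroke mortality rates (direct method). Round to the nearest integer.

Age-specific rates per 100 000 for Redcliff: 9.97, 28.52, 104.02, 142.86, 341.62.
Expected stroke deaths = Σ (standard pop × age-specific rate ÷ 100 000)
= 37 900×9.97/100 000 + 17 300×28.52/100 000 + 14 900×104.02/100 000 + 12 300×142.86/100 000 + 10 400×341.62/100 000
= 3.78 + 4.93 + 15.50 + 17.57 + 35.53 = 77.31.

77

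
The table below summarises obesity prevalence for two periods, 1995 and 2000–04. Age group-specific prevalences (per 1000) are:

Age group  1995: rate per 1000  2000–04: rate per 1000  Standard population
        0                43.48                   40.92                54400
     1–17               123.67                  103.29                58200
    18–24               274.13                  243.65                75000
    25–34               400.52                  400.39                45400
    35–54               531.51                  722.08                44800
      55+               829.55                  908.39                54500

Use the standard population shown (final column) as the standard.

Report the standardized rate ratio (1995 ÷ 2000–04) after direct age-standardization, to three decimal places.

0.927

Standard total = 332300; weights = 0.1637, 0.1751, 0.2257, 0.1366, 0.1348, 0.1640.
1995: 0.1637×43.48 + 0.1751×123.67 + 0.2257×274.13 + 0.1366×400.52 + 0.1348×531.51 + 0.1640×829.55 = 353.0797 per 1000.
2000–04: 0.1637×40.92 + 0.1751×103.29 + 0.2257×243.65 + 0.1366×400.39 + 0.1348×722.08 + 0.1640×908.39 = 380.8168 per 1000.
Ratio = 353.0797 ÷ 380.8168 = 0.92716.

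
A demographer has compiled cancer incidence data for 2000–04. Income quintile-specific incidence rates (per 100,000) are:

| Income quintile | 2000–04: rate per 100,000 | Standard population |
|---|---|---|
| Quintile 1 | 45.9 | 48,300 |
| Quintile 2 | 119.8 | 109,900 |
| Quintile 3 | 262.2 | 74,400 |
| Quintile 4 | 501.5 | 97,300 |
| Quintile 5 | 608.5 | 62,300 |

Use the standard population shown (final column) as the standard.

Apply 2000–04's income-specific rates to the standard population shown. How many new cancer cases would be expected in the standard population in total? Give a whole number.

1216

Expected new cancer cases = Σ (standard pop × income-specific rate ÷ 100,000)
= 48,300×45.9/100,000 + 109,900×119.8/100,000 + 74,400×262.2/100,000 + 97,300×501.5/100,000 + 62,300×608.5/100,000
= 22.17 + 131.66 + 195.08 + 487.96 + 379.10 = 1215.96.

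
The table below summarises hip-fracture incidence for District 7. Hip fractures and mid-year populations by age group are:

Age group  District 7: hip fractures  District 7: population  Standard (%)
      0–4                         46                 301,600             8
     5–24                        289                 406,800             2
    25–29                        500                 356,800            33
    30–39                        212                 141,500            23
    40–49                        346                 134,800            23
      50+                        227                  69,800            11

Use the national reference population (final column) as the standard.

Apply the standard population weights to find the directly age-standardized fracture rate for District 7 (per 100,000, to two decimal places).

178.15

Age-specific rates per 100,000 for District 7: 15.25, 71.04, 140.13, 149.82, 256.68, 325.21.
Standard weights: 0.08, 0.02, 0.33, 0.23, 0.23, 0.11.
Standardized rate: 0.0800×15.25 + 0.0200×71.04 + 0.3300×140.13 + 0.2300×149.82 + 0.2300×256.68 + 0.1100×325.21 = 178.1540 per 100,000.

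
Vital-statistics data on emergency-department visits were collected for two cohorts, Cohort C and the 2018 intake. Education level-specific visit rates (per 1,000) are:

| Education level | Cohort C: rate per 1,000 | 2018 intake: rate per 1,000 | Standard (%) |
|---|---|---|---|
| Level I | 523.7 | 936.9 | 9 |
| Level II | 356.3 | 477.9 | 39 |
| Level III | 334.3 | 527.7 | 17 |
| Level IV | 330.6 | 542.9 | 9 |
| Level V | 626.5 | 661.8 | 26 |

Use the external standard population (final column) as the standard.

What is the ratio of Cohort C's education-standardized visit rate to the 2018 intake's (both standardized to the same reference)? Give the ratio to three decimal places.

0.749

Standard weights: 0.09, 0.39, 0.17, 0.09, 0.26.
Cohort C: 0.0900×523.7 + 0.3900×356.3 + 0.1700×334.3 + 0.0900×330.6 + 0.2600×626.5 = 435.5650 per 1,000.
The 2018 intake: 0.0900×936.9 + 0.3900×477.9 + 0.1700×527.7 + 0.0900×542.9 + 0.2600×661.8 = 581.3400 per 1,000.
Ratio = 435.5650 ÷ 581.3400 = 0.74924.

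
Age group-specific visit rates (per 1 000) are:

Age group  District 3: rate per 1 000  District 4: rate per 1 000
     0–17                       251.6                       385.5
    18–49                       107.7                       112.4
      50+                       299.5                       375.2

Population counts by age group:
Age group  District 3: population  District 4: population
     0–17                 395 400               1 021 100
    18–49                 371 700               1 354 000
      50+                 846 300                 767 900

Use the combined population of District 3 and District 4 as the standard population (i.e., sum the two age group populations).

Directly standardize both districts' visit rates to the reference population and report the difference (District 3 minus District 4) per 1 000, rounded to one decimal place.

Combined standard total = 4 756 400; weights = 0.2978, 0.3628, 0.3394.
District 3: 0.2978×251.6 + 0.3628×107.7 + 0.3394×299.5 = 215.6467 per 1 000.
District 4: 0.2978×385.5 + 0.3628×112.4 + 0.3394×375.2 = 282.9193 per 1 000.
Difference = 215.6467 − 282.9193 = -67.2725.

-67.3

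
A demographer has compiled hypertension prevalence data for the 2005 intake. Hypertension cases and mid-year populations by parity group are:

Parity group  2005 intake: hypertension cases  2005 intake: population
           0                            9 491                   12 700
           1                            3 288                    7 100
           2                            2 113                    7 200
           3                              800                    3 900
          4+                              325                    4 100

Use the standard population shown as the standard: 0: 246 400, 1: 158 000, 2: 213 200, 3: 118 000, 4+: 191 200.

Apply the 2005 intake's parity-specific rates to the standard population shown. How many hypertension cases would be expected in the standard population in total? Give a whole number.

Parity-specific rates per 1 000 for the 2005 intake: 747.323, 463.099, 293.472, 205.128, 79.268.
Expected hypertension cases = Σ (standard pop × parity-specific rate ÷ 1 000)
= 246 400×747.323/1 000 + 158 000×463.099/1 000 + 213 200×293.472/1 000 + 118 000×205.128/1 000 + 191 200×79.268/1 000
= 184140.35 + 73169.58 + 62568.28 + 24205.13 + 15156.10 = 359239.43.

359239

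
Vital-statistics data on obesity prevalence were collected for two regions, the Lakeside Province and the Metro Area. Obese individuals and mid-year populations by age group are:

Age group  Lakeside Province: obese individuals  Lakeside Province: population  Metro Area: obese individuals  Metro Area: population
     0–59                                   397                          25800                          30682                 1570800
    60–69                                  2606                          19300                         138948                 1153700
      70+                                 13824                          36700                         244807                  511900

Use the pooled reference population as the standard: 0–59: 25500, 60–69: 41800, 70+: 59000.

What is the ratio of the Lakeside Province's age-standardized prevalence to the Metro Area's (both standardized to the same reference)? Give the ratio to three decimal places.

0.837

Age-specific rates per 1000 for the Lakeside Province: 15.388, 135.026, 376.676.
For the Metro Area: 19.533, 120.437, 478.232.
Standard total = 126300; weights = 0.2019, 0.3310, 0.4671.
The Lakeside Province: 0.2019×15.388 + 0.3310×135.026 + 0.4671×376.676 = 223.7556 per 1000.
The Metro Area: 0.2019×19.533 + 0.3310×120.437 + 0.4671×478.232 = 267.2054 per 1000.
Ratio = 223.7556 ÷ 267.2054 = 0.83739.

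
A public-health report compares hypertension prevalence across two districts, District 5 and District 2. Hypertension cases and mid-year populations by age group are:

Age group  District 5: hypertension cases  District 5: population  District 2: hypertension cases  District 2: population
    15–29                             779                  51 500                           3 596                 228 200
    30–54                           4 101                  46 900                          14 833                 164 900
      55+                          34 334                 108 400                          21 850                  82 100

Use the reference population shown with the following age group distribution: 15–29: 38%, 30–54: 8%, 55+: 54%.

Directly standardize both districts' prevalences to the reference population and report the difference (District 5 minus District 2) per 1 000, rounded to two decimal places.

26.88

Age-specific rates per 1 000 for District 5: 15.126, 87.441, 316.734.
For District 2: 15.758, 89.951, 266.139.
Standard weights: 0.38, 0.08, 0.54.
District 5: 0.3800×15.126 + 0.0800×87.441 + 0.5400×316.734 = 183.7798 per 1 000.
District 2: 0.3800×15.758 + 0.0800×89.951 + 0.5400×266.139 = 156.8992 per 1 000.
Difference = 183.7798 − 156.8992 = 26.8806.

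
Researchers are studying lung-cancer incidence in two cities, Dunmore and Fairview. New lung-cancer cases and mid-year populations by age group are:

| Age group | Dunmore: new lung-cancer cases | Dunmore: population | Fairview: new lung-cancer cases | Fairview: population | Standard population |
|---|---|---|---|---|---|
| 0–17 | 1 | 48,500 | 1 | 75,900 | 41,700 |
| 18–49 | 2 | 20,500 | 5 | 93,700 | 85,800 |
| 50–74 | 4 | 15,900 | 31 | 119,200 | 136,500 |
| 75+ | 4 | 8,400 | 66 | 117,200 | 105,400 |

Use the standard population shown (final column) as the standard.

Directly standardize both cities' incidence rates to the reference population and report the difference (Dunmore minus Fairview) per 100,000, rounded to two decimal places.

-1.68

Age-specific rates per 100,000 for Dunmore: 2.06, 9.76, 25.16, 47.62.
For Fairview: 1.32, 5.34, 26.01, 56.31.
Standard total = 369,400; weights = 0.1129, 0.2323, 0.3695, 0.2853.
Dunmore: 0.1129×2.06 + 0.2323×9.76 + 0.3695×25.16 + 0.2853×47.62 = 25.3819 per 100,000.
Fairview: 0.1129×1.32 + 0.2323×5.34 + 0.3695×26.01 + 0.2853×56.31 = 27.0660 per 100,000.
Difference = 25.3819 − 27.0660 = -1.6842.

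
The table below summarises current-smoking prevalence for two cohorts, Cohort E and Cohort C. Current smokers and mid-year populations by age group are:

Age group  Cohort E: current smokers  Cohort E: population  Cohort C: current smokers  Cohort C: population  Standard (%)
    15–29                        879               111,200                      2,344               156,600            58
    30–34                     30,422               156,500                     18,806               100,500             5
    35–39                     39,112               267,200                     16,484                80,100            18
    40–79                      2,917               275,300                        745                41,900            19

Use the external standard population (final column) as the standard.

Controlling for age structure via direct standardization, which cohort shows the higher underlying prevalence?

Age-specific rates per 1,000 for Cohort E: 7.905, 194.390, 146.377, 10.596.
For Cohort C: 14.968, 187.124, 205.793, 17.780.
Standard weights: 0.58, 0.05, 0.18, 0.19.
Cohort E: 0.5800×7.905 + 0.0500×194.390 + 0.1800×146.377 + 0.1900×10.596 = 42.6653 per 1,000.
Cohort C: 0.5800×14.968 + 0.0500×187.124 + 0.1800×205.793 + 0.1900×17.780 = 58.4587 per 1,000.

Cohort C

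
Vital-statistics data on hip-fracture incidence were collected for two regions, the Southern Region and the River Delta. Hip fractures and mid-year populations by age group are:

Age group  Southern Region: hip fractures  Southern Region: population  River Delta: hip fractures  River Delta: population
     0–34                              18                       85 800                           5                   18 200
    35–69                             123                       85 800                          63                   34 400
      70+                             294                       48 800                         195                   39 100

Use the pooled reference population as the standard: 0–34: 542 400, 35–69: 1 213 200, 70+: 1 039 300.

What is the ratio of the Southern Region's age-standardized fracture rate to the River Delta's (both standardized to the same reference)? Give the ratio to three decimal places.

1.074

Age-specific rates per 100 000 for the Southern Region: 20.98, 143.36, 602.46.
For the River Delta: 27.47, 183.14, 498.72.
Standard total = 2 794 900; weights = 0.1941, 0.4341, 0.3719.
The Southern Region: 0.1941×20.98 + 0.4341×143.36 + 0.3719×602.46 = 290.3270 per 100 000.
The River Delta: 0.1941×27.47 + 0.4341×183.14 + 0.3719×498.72 = 270.2805 per 100 000.
Ratio = 290.3270 ÷ 270.2805 = 1.07417.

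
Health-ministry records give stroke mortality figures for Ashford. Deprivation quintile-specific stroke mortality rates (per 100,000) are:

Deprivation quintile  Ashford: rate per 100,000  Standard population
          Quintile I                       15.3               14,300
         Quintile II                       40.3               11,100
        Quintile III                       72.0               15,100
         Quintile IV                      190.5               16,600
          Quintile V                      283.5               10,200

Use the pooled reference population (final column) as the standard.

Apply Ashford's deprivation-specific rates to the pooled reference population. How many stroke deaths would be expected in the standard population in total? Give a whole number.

Expected stroke deaths = Σ (standard pop × deprivation-specific rate ÷ 100,000)
= 14,300×15.3/100,000 + 11,100×40.3/100,000 + 15,100×72.0/100,000 + 16,600×190.5/100,000 + 10,200×283.5/100,000
= 2.19 + 4.47 + 10.87 + 31.62 + 28.92 = 78.07.

78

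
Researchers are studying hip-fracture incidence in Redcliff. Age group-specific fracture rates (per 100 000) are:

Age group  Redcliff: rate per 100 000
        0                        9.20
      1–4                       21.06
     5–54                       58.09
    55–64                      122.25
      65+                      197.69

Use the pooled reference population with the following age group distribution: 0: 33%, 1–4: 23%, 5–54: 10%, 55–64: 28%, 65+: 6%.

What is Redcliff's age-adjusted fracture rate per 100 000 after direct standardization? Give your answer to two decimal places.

Standard weights: 0.33, 0.23, 0.10, 0.28, 0.06.
Standardized rate: 0.3300×9.20 + 0.2300×21.06 + 0.1000×58.09 + 0.2800×122.25 + 0.0600×197.69 = 59.7802 per 100 000.

59.78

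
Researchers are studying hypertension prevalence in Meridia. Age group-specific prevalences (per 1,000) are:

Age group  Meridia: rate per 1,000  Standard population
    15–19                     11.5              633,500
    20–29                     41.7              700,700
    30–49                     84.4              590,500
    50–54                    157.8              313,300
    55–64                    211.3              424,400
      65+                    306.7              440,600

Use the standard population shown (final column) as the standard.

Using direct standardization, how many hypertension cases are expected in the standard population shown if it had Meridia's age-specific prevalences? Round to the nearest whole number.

Expected hypertension cases = Σ (standard pop × age-specific rate ÷ 1,000)
= 633,500×11.5/1,000 + 700,700×41.7/1,000 + 590,500×84.4/1,000 + 313,300×157.8/1,000 + 424,400×211.3/1,000 + 440,600×306.7/1,000
= 7285.25 + 29219.19 + 49838.20 + 49438.74 + 89675.72 + 135132.02 = 360589.12.

360589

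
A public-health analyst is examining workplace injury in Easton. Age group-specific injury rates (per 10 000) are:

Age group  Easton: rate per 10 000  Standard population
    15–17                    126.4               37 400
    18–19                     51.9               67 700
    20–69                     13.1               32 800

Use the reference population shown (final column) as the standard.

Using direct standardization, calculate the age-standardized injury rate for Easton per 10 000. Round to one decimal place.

62.9

Standard total = 137 900; weights = 0.2712, 0.4909, 0.2379.
Standardized rate: 0.2712×126.4 + 0.4909×51.9 + 0.2379×13.1 = 62.8765 per 10 000.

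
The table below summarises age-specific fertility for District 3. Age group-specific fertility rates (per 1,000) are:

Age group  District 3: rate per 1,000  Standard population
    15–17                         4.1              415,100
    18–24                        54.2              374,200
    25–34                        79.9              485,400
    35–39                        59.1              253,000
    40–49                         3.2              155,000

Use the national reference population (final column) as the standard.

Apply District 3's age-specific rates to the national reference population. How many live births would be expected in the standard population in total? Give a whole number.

76215

Expected live births = Σ (standard pop × age-specific rate ÷ 1,000)
= 415,100×4.1/1,000 + 374,200×54.2/1,000 + 485,400×79.9/1,000 + 253,000×59.1/1,000 + 155,000×3.2/1,000
= 1701.91 + 20281.64 + 38783.46 + 14952.30 + 496.00 = 76215.31.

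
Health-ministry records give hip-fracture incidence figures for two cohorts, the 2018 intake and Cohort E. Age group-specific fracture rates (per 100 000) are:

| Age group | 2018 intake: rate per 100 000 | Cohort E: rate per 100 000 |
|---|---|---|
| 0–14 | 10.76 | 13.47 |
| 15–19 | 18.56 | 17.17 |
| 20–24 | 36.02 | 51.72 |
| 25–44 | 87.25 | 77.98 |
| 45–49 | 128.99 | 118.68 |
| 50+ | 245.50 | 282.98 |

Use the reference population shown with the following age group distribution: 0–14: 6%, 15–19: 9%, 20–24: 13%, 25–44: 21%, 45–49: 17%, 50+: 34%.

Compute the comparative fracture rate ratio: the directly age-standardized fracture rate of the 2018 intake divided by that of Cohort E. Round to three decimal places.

0.922

Standard weights: 0.06, 0.09, 0.13, 0.21, 0.17, 0.34.
The 2018 intake: 0.0600×10.76 + 0.0900×18.56 + 0.1300×36.02 + 0.2100×87.25 + 0.1700×128.99 + 0.3400×245.50 = 130.7194 per 100 000.
Cohort E: 0.0600×13.47 + 0.0900×17.17 + 0.1300×51.72 + 0.2100×77.98 + 0.1700×118.68 + 0.3400×282.98 = 141.8417 per 100 000.
Ratio = 130.7194 ÷ 141.8417 = 0.92159.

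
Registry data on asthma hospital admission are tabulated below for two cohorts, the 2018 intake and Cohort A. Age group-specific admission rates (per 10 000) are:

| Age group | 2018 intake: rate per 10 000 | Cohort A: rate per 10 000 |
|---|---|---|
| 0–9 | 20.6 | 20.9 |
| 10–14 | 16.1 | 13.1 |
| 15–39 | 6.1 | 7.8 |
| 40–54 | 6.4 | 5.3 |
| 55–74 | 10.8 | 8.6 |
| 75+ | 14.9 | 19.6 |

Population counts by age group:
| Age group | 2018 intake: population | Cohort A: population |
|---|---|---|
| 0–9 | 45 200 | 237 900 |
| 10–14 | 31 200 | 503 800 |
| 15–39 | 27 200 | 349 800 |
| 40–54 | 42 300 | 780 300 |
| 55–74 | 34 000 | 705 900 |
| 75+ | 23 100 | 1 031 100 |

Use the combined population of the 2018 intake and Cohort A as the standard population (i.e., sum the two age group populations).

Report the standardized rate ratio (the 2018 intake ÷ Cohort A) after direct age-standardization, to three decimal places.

0.967

Combined standard total = 3 811 800; weights = 0.0743, 0.1404, 0.0989, 0.2158, 0.1941, 0.2766.
The 2018 intake: 0.0743×20.6 + 0.1404×16.1 + 0.0989×6.1 + 0.2158×6.4 + 0.1941×10.8 + 0.2766×14.9 = 11.9912 per 10 000.
Cohort A: 0.0743×20.9 + 0.1404×13.1 + 0.0989×7.8 + 0.2158×5.3 + 0.1941×8.6 + 0.2766×19.6 = 12.3960 per 10 000.
Ratio = 11.9912 ÷ 12.3960 = 0.96735.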